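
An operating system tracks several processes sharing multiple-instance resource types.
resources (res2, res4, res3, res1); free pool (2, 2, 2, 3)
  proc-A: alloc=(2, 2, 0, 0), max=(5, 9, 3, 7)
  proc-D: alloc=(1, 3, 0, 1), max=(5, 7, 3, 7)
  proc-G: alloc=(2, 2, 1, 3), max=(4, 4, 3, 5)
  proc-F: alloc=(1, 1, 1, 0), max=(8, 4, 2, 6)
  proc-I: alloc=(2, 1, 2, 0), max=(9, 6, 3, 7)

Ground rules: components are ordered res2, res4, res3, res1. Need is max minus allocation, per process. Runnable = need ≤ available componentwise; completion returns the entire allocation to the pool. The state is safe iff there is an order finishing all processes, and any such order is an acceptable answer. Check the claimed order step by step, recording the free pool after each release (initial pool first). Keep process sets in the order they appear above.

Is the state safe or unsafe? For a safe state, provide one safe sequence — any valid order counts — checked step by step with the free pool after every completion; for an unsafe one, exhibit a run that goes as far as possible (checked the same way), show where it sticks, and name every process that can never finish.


The state is SAFE; one workable sequence: proc-G, proc-D, proc-A, proc-F, proc-I.
Key observation: at proc-G the run first touches a limit — (2, 2, 2, 2) against (2, 2, 2, 3), exact on a resource it actually requests.
Step-by-step check:
  pool = (2, 2, 2, 3)
  run proc-G (needs (2, 2, 2, 2), free (2, 2, 2, 3)); after release of (2, 2, 1, 3) the pool is (4, 4, 3, 6)
  run proc-D (needs (4, 4, 3, 6), free (4, 4, 3, 6)); after release of (1, 3, 0, 1) the pool is (5, 7, 3, 7)
  run proc-A (needs (3, 7, 3, 7), free (5, 7, 3, 7)); after release of (2, 2, 0, 0) the pool is (7, 9, 3, 7)
  run proc-F (needs (7, 3, 1, 6), free (7, 9, 3, 7)); after release of (1, 1, 1, 0) the pool is (8, 10, 4, 7)
  run proc-I (needs (7, 5, 1, 7), free (8, 10, 4, 7)); after release of (2, 1, 2, 0) the pool is (10, 11, 6, 7)


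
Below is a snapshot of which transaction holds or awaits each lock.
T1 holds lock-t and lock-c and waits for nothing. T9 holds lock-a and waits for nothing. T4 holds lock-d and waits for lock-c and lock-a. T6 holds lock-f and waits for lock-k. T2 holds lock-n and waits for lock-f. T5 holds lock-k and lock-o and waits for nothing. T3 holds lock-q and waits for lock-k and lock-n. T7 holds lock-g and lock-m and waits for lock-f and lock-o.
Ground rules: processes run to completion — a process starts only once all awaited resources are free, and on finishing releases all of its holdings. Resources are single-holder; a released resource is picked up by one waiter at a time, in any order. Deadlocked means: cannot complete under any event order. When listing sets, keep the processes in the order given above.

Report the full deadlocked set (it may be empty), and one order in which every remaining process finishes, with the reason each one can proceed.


No process is deadlocked.
Key observation: the wait graph is acyclic; completion cascades from the unblocked processes through everyone else.
A valid finishing order for the others: T1, T5, T6, T7, T9, T4, T2, T3.
Step-by-step check:
  T1: no waits; runs immediately, freeing lock-t and lock-c
  T5: no waits; runs immediately, freeing lock-k and lock-o
  run T6 (all its waits — lock-k — are resolved); releases lock-f
  run T7 (all its waits — lock-f and lock-o — are resolved); releases lock-g and lock-m
  T9: no waits; runs immediately, freeing lock-a
  run T4 (all its waits — lock-c and lock-a — are resolved); releases lock-d
  run T2 (all its waits — lock-f — are resolved); releases lock-n
  run T3 (all its waits — lock-k and lock-n — are resolved); releases lock-q


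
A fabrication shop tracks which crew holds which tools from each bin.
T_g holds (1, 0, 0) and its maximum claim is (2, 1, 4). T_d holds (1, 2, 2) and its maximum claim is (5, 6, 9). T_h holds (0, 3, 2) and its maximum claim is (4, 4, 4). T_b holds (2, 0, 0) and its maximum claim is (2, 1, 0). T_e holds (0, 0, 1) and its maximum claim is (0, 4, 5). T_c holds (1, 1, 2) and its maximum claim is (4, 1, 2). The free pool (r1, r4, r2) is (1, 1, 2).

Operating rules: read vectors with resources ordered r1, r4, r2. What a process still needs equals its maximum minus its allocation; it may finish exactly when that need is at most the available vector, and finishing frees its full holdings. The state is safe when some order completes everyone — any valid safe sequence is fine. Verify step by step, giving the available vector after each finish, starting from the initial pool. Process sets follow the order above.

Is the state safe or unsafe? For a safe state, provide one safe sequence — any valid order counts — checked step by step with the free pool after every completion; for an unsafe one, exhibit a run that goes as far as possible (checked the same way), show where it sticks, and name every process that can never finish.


SAFE, for example via the order T_b, T_c, T_g, T_h, T_e, T_d.
Key observation: at T_b the run first touches a limit — (0, 1, 0) against (1, 1, 2), exact on a resource it actually requests.
Step-by-step check:
  pool = (1, 1, 2)
  T_b needs (0, 1, 0) <= (1, 1, 2) -> finishes; pool += (2, 0, 0) = (3, 1, 2)
  T_c needs (3, 0, 0) <= (3, 1, 2) -> finishes; pool += (1, 1, 2) = (4, 2, 4)
  T_g needs (1, 1, 4) <= (4, 2, 4) -> finishes; pool += (1, 0, 0) = (5, 2, 4)
  T_h needs (4, 1, 2) <= (5, 2, 4) -> finishes; pool += (0, 3, 2) = (5, 5, 6)
  T_e needs (0, 4, 4) <= (5, 5, 6) -> finishes; pool += (0, 0, 1) = (5, 5, 7)
  T_d needs (4, 4, 7) <= (5, 5, 7) -> finishes; pool += (1, 2, 2) = (6, 7, 9)


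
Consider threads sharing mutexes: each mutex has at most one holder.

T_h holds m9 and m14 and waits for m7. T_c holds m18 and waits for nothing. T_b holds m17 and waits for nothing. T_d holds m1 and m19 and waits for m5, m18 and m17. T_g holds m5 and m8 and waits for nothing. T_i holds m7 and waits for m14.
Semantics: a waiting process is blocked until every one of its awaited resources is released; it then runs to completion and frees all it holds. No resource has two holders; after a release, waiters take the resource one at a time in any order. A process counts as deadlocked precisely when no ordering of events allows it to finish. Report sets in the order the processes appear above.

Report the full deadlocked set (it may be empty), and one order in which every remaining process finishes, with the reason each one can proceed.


Deadlocked: T_h and T_i.
Key observation: the cycle T_h -> T_i -> T_h can never break — each member waits on the next; no other process is dragged down with it.
The rest can finish in the order T_c, T_g, T_b, T_d.
Check, step by step:
  run T_c (it waits on nothing); releases m18
  run T_g (it waits on nothing); releases m5 and m8
  run T_b (it waits on nothing); releases m17
  T_d waits on m5, m18 and m17 — all released -> runs and releases m1 and m19


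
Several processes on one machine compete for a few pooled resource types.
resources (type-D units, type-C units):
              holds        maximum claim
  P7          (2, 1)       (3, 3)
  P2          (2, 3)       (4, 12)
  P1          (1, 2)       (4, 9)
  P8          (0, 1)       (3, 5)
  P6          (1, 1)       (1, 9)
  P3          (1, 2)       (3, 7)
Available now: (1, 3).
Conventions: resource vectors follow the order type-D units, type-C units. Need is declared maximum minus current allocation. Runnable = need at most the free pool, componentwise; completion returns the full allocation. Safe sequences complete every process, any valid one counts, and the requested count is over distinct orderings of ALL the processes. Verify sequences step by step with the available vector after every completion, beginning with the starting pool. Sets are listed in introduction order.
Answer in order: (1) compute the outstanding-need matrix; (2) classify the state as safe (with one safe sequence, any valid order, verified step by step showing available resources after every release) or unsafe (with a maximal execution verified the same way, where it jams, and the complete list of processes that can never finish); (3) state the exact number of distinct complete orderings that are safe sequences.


(1) Outstanding need per process (order type-D units, type-C units):
  P7: (1, 2)
  P2: (2, 9)
  P1: (3, 7)
  P8: (3, 4)
  P6: (0, 8)
  P3: (2, 5)
(2) The state is SAFE; one workable sequence: P7, P8, P3, P1, P2, P6.
Key observation: the first exact fit in this order is P7 — it needs (1, 2) with (1, 3) free, meeting a requested resource to the last unit.
Check, step by step:
  pool = (1, 3)
  P7 needs (1, 2) <= (1, 3) -> finishes; pool += (2, 1) = (3, 4)
  P8 needs (3, 4) <= (3, 4) -> finishes; pool += (0, 1) = (3, 5)
  P3 needs (2, 5) <= (3, 5) -> finishes; pool += (1, 2) = (4, 7)
  P1 needs (3, 7) <= (4, 7) -> finishes; pool += (1, 2) = (5, 9)
  P2 needs (2, 9) <= (5, 9) -> finishes; pool += (2, 3) = (7, 12)
  P6 needs (0, 8) <= (7, 12) -> finishes; pool += (1, 1) = (8, 13)
(3) Precisely 2 of the possible complete orderings are safe sequences.


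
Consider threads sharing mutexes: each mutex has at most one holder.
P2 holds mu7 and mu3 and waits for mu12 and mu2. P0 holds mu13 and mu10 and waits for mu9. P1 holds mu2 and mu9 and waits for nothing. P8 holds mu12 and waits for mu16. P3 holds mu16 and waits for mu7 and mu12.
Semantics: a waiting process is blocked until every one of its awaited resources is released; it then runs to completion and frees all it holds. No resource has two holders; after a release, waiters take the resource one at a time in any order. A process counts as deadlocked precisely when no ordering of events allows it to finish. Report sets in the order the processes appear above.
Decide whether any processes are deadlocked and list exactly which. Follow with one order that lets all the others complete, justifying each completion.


The deadlocked set is P2, P8 and P3.
Key observation: the knot is the closed ring of waits P2 -> P8 -> P3 -> P2; no other process is dragged down with it.
One completion order for the rest: P1, P0.
Verifying each step:
  P1: no waits; runs immediately, freeing mu2 and mu9
  P0: everything it awaited (mu9) is free; runs, freeing mu13 and mu10


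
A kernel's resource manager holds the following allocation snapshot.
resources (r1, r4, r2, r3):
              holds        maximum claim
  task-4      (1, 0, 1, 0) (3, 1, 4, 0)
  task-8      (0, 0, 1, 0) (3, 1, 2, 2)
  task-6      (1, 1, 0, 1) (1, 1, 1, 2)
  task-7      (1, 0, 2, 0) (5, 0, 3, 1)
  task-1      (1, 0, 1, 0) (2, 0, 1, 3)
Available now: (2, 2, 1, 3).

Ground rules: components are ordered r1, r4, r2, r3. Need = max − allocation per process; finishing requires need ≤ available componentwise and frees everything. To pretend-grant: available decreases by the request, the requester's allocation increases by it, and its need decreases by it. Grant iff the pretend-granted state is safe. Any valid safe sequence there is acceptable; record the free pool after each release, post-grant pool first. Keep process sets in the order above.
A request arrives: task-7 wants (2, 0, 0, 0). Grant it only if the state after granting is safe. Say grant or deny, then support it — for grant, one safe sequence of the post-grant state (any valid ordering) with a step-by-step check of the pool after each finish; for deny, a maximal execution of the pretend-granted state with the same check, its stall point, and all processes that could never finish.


GRANT. The post-grant state is safe; one safe sequence: task-6, task-1, task-7, task-8, task-4.
Key observation: the transfer keeps a workable pool ((0, 2, 1, 3)); task-6 starts the safe sequence.
Step-by-step check of the post-grant state:
  pool = (0, 2, 1, 3)
  run task-6 (needs (0, 0, 1, 1), free (0, 2, 1, 3)); after release of (1, 1, 0, 1) the pool is (1, 3, 1, 4)
  run task-1 (needs (1, 0, 0, 3), free (1, 3, 1, 4)); after release of (1, 0, 1, 0) the pool is (2, 3, 2, 4)
  run task-7 (needs (2, 0, 1, 1), free (2, 3, 2, 4)); after release of (3, 0, 2, 0) the pool is (5, 3, 4, 4)
  run task-8 (needs (3, 1, 1, 2), free (5, 3, 4, 4)); after release of (0, 0, 1, 0) the pool is (5, 3, 5, 4)
  run task-4 (needs (2, 1, 3, 0), free (5, 3, 5, 4)); after release of (1, 0, 1, 0) the pool is (6, 3, 6, 4)


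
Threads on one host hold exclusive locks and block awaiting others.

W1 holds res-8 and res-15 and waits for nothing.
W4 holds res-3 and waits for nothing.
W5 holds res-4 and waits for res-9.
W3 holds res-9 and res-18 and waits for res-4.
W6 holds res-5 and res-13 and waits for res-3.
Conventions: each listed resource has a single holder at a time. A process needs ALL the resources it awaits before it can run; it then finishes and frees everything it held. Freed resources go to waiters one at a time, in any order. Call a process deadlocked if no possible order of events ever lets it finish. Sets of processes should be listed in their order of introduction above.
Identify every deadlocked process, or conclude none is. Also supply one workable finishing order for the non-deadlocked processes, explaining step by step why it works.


Deadlocked: W5 and W3.
Key observation: W5 -> W3 -> W5 is a circular wait — nothing in it can go first; no other process is dragged down with it.
A valid finishing order for the others: W4, W6, W1.
Step-by-step check:
  run W4 (it waits on nothing); releases res-3
  run W6 (all its waits — res-3 — are resolved); releases res-5 and res-13
  run W1 (it waits on nothing); releases res-8 and res-15


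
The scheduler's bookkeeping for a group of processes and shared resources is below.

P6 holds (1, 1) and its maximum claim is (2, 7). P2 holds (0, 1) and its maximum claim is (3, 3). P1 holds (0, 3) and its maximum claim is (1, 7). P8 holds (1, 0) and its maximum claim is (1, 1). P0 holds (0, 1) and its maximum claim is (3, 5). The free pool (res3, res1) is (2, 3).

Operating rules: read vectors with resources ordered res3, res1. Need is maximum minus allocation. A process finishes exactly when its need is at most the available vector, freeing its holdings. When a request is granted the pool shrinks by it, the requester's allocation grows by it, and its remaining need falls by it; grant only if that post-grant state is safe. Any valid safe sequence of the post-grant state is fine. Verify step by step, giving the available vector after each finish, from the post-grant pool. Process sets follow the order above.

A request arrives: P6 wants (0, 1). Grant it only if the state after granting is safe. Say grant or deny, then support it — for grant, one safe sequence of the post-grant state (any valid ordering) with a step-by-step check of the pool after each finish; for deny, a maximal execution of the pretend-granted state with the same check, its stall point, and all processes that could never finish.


DENY — the pretend-granted state is unsafe.
Key observation: res1 is the bottleneck — with P8, P2 done the pool holds (3, 3), short of every remaining need.
After a pretend grant, a maximal execution: P8, P2 — then nothing else fits. Check, step by step:
  pool = (2, 2)
  run P8 (needs (0, 1), free (2, 2)); after release of (1, 0) the pool is (3, 2)
  run P2 (needs (3, 2), free (3, 2)); after release of (0, 1) the pool is (3, 3)
  blocked: P6 wants (1, 5), pool (3, 3) — not enough res1
  blocked: P1 wants (1, 4), pool (3, 3) — not enough res1
  blocked: P0 wants (3, 4), pool (3, 3) — not enough res1
Post-grant, the permanently blocked set is P6, P1 and P0.


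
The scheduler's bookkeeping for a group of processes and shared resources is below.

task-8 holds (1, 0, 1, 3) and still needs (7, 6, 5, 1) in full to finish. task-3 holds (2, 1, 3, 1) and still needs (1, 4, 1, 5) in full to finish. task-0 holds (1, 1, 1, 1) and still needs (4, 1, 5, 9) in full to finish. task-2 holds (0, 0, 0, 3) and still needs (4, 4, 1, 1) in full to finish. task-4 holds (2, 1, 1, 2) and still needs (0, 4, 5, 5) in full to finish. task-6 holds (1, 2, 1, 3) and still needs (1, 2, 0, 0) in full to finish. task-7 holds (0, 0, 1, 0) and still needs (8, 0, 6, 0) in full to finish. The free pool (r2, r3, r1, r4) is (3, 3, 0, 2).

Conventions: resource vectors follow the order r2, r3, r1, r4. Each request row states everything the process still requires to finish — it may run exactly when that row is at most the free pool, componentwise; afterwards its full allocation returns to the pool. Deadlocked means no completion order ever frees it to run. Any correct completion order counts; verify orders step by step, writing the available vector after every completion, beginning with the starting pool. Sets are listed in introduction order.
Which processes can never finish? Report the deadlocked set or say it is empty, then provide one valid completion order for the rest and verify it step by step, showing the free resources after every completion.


Deadlocked: task-8, task-0, task-4 and task-7.
Key observation: once task-6, task-2, task-3 finish, the pool peaks at (6, 6, 4, 9) — and every remaining process still needs more r1 than that.
A valid finishing order for the others: task-6, task-2, task-3. Check, step by step:
  pool = (3, 3, 0, 2)
  task-6: need (1, 2, 0, 0) fits (3, 3, 0, 2); releases (1, 2, 1, 3), pool now (4, 5, 1, 5)
  task-2: need (4, 4, 1, 1) fits (4, 5, 1, 5); releases (0, 0, 0, 3), pool now (4, 5, 1, 8)
  task-3: need (1, 4, 1, 5) fits (4, 5, 1, 8); releases (2, 1, 3, 1), pool now (6, 6, 4, 9)
The stuck group stays short no matter what:
  task-8 cannot run: need (7, 6, 5, 1) vs free (6, 6, 4, 9) (insufficient r2 and r1)
  task-0 cannot run: need (4, 1, 5, 9) vs free (6, 6, 4, 9) (insufficient r1)
  task-4 cannot run: need (0, 4, 5, 5) vs free (6, 6, 4, 9) (insufficient r1)
  task-7 cannot run: need (8, 0, 6, 0) vs free (6, 6, 4, 9) (insufficient r2 and r1)


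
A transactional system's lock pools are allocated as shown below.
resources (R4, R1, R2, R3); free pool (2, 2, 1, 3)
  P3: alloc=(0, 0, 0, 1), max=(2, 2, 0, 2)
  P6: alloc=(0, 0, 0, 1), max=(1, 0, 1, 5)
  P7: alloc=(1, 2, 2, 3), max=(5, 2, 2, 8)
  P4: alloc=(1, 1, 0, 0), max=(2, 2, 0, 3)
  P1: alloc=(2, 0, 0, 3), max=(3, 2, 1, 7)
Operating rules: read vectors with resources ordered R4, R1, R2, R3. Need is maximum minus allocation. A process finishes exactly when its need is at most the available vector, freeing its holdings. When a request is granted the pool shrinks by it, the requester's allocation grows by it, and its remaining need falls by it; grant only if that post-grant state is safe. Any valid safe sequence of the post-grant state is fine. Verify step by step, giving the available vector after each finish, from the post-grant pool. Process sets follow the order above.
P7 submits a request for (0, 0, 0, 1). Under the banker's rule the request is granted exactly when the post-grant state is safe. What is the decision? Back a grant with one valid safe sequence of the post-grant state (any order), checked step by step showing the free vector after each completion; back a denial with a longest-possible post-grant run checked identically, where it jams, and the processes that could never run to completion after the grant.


DENY. Granting would leave the state unsafe.
Key observation: the wall is R3: completing P3, P4 brings the pool only to (3, 3, 1, 3), and all the rest need more.
On the post-grant state, P3, P4 is a maximal run — nothing extends it. Walking it through:
  pool = (2, 2, 1, 2)
  P3 needs (2, 2, 0, 1) <= (2, 2, 1, 2) -> finishes; pool += (0, 0, 0, 1) = (2, 2, 1, 3)
  P4 needs (1, 1, 0, 3) <= (2, 2, 1, 3) -> finishes; pool += (1, 1, 0, 0) = (3, 3, 1, 3)
  P6 cannot run: need (1, 0, 1, 4) vs free (3, 3, 1, 3) (insufficient R3)
  P7 cannot run: need (4, 0, 0, 4) vs free (3, 3, 1, 3) (insufficient R4 and R3)
  P1 cannot run: need (1, 2, 1, 4) vs free (3, 3, 1, 3) (insufficient R3)
Had the request been granted, P6, P7 and P1 could never finish.


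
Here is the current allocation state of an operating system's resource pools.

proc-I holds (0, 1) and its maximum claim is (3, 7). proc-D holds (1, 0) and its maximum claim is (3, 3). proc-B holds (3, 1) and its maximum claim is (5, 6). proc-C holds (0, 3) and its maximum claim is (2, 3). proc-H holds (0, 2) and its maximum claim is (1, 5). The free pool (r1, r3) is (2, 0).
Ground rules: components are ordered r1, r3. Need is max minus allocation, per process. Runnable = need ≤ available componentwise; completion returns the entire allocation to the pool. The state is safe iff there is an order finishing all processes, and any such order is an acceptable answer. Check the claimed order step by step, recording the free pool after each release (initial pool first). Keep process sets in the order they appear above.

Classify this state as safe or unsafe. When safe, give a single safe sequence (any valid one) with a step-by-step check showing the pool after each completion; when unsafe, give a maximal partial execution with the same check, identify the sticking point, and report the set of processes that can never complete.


SAFE, for example via the order proc-C, proc-H, proc-B, proc-I, proc-D.
Key observation: the order's first zero-slack moment is proc-C ((2, 0) needed, (2, 0) free — a requested resource with nothing to spare).
Step-by-step check:
  pool = (2, 0)
  run proc-C (needs (2, 0), free (2, 0)); after release of (0, 3) the pool is (2, 3)
  run proc-H (needs (1, 3), free (2, 3)); after release of (0, 2) the pool is (2, 5)
  run proc-B (needs (2, 5), free (2, 5)); after release of (3, 1) the pool is (5, 6)
  run proc-I (needs (3, 6), free (5, 6)); after release of (0, 1) the pool is (5, 7)
  run proc-D (needs (2, 3), free (5, 7)); after release of (1, 0) the pool is (6, 7)


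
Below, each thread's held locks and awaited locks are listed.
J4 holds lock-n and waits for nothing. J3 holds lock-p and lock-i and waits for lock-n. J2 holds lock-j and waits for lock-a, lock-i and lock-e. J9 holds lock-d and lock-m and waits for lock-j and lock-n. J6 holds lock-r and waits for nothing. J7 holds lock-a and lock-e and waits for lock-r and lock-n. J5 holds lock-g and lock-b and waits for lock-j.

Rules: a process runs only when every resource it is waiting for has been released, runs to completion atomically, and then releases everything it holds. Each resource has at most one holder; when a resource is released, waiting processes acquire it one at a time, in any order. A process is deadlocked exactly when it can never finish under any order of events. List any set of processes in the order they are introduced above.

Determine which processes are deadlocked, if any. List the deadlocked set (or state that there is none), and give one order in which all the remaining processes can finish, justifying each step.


The deadlocked set is empty.
Key observation: the wait relation is loop-free; peeling off processes with no waits unwinds the whole state.
A valid finishing order for the others: J4, J6, J7, J3, J2, J9, J5.
Walking it through:
  run J4 (it waits on nothing); releases lock-n
  run J6 (it waits on nothing); releases lock-r
  run J7 (all its waits — lock-r and lock-n — are resolved); releases lock-a and lock-e
  run J3 (all its waits — lock-n — are resolved); releases lock-p and lock-i
  run J2 (all its waits — lock-a, lock-i and lock-e — are resolved); releases lock-j
  run J9 (all its waits — lock-j and lock-n — are resolved); releases lock-d and lock-m
  run J5 (all its waits — lock-j — are resolved); releases lock-g and lock-b


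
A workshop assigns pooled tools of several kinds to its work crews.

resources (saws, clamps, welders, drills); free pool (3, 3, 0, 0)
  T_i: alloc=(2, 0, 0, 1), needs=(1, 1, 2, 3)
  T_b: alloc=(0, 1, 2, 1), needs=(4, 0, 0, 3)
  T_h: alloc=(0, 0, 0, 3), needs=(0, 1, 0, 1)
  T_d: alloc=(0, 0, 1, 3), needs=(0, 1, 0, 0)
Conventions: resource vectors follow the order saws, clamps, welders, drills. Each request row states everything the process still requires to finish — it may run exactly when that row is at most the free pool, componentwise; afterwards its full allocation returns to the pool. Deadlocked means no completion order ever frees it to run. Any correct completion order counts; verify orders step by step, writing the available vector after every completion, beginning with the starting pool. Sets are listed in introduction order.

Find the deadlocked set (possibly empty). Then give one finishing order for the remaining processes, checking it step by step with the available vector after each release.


Deadlocked set: T_i and T_b.
Key observation: after T_d, T_h the pool peaks at (3, 3, 1, 6), and each blocked process is short somewhere: T_i on welders; T_b on saws.
A valid finishing order for the others: T_d, T_h. Check, step by step:
  pool = (3, 3, 0, 0)
  run T_d (needs (0, 1, 0, 0), free (3, 3, 0, 0)); after release of (0, 0, 1, 3) the pool is (3, 3, 1, 3)
  run T_h (needs (0, 1, 0, 1), free (3, 3, 1, 3)); after release of (0, 0, 0, 3) the pool is (3, 3, 1, 6)
The blocked processes can never fit:
  T_i still needs (1, 1, 2, 3) but only (3, 3, 1, 6) is free — short on welders
  T_b still needs (4, 0, 0, 3) but only (3, 3, 1, 6) is free — short on saws


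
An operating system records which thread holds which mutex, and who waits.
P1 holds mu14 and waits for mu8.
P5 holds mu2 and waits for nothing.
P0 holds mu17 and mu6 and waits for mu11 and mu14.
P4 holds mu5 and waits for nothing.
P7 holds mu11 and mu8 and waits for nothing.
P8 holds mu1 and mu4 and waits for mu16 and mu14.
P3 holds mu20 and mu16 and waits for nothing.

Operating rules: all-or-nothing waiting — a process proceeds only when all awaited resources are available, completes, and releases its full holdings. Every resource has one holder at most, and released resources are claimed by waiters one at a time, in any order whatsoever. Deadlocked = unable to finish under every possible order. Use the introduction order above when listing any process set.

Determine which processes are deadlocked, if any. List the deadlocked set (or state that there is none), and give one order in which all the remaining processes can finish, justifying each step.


Nothing here is deadlocked.
Key observation: there is no circular wait here — follow any chain and it reaches a process that is free to run now.
A valid finishing order for the others: P3, P7, P4, P1, P5, P0, P8.
Walking it through:
  P3 waits on nothing -> runs at once and releases mu20 and mu16
  P7 waits on nothing -> runs at once and releases mu11 and mu8
  P4 waits on nothing -> runs at once and releases mu5
  run P1 (all its waits — mu8 — are resolved); releases mu14
  P5 waits on nothing -> runs at once and releases mu2
  run P0 (all its waits — mu11 and mu14 — are resolved); releases mu17 and mu6
  run P8 (all its waits — mu16 and mu14 — are resolved); releases mu1 and mu4


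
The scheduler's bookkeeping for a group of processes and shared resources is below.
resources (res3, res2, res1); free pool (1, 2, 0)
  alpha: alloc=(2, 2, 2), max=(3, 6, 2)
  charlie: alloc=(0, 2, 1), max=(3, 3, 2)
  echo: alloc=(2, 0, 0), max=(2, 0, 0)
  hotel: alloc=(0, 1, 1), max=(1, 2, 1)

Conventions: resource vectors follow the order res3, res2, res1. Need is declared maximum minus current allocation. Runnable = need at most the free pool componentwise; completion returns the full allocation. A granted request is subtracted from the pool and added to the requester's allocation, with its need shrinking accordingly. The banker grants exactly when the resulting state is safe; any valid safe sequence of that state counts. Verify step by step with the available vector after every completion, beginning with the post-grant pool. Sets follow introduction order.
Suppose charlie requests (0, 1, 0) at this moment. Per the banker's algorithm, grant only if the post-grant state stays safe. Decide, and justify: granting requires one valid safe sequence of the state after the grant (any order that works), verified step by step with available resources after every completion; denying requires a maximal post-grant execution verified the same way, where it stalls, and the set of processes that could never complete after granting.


GRANT. The post-grant state is safe; one safe sequence: hotel, echo, charlie, alpha.
Key observation: post-grant, (1, 1, 0) remains, and an order beginning with hotel completes everyone.
Verifying the post-grant state step by step:
  pool = (1, 1, 0)
  hotel needs (1, 1, 0) <= (1, 1, 0) -> finishes; pool += (0, 1, 1) = (1, 2, 1)
  echo needs (0, 0, 0) <= (1, 2, 1) -> finishes; pool += (2, 0, 0) = (3, 2, 1)
  charlie needs (3, 0, 1) <= (3, 2, 1) -> finishes; pool += (0, 3, 1) = (3, 5, 2)
  alpha needs (1, 4, 0) <= (3, 5, 2) -> finishes; pool += (2, 2, 2) = (5, 7, 4)


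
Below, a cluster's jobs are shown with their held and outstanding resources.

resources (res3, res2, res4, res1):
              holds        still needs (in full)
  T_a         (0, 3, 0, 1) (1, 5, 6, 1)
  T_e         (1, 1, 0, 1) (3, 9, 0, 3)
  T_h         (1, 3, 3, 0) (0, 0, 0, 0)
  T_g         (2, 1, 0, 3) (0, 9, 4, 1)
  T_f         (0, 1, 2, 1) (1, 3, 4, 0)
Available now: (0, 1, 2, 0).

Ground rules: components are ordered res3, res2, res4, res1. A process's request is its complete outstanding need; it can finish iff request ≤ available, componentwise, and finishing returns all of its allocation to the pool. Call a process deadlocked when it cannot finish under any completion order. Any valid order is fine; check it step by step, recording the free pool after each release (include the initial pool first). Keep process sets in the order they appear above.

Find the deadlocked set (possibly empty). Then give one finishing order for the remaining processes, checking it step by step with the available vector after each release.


The deadlocked set is T_e and T_g.
Key observation: res2 is the bottleneck — with T_h, T_f, T_a done the pool holds (1, 8, 7, 2), short of every remaining need.
A valid finishing order for the others: T_h, T_f, T_a. Step-by-step check:
  pool = (0, 1, 2, 0)
  run T_h (needs (0, 0, 0, 0), free (0, 1, 2, 0)); after release of (1, 3, 3, 0) the pool is (1, 4, 5, 0)
  run T_f (needs (1, 3, 4, 0), free (1, 4, 5, 0)); after release of (0, 1, 2, 1) the pool is (1, 5, 7, 1)
  run T_a (needs (1, 5, 6, 1), free (1, 5, 7, 1)); after release of (0, 3, 0, 1) the pool is (1, 8, 7, 2)
None of the blocked processes ever fits:
  T_e cannot run: need (3, 9, 0, 3) vs free (1, 8, 7, 2) (insufficient res3, res2 and res1)
  T_g cannot run: need (0, 9, 4, 1) vs free (1, 8, 7, 2) (insufficient res2)


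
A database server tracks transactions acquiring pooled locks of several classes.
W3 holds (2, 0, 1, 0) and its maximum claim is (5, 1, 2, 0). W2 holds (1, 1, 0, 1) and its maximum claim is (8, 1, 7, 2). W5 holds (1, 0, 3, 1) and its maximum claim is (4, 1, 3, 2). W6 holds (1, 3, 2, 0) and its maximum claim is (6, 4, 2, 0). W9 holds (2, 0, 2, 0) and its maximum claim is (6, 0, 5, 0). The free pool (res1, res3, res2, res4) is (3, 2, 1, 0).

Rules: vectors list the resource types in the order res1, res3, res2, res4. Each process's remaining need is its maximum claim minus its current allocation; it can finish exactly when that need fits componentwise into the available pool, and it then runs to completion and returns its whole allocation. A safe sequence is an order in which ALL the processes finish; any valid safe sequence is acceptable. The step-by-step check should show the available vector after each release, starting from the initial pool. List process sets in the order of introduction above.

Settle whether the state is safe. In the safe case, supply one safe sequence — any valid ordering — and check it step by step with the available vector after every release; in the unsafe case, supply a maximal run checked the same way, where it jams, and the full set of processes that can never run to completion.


The state is UNSAFE.
Key observation: the wall is res4: completing W3, W6, W9 brings the pool only to (8, 5, 6, 0), and all the rest need more.
Going as far as possible: W3, W6, W9; after that, nothing fits. Verifying each step:
  pool = (3, 2, 1, 0)
  W3 needs (3, 1, 1, 0) <= (3, 2, 1, 0) -> finishes; pool += (2, 0, 1, 0) = (5, 2, 2, 0)
  W6 needs (5, 1, 0, 0) <= (5, 2, 2, 0) -> finishes; pool += (1, 3, 2, 0) = (6, 5, 4, 0)
  W9 needs (4, 0, 3, 0) <= (6, 5, 4, 0) -> finishes; pool += (2, 0, 2, 0) = (8, 5, 6, 0)
  blocked: W2 wants (7, 0, 7, 1), pool (8, 5, 6, 0) — not enough res2 and res4
  blocked: W5 wants (3, 1, 0, 1), pool (8, 5, 6, 0) — not enough res4
Permanently blocked: W2 and W5.


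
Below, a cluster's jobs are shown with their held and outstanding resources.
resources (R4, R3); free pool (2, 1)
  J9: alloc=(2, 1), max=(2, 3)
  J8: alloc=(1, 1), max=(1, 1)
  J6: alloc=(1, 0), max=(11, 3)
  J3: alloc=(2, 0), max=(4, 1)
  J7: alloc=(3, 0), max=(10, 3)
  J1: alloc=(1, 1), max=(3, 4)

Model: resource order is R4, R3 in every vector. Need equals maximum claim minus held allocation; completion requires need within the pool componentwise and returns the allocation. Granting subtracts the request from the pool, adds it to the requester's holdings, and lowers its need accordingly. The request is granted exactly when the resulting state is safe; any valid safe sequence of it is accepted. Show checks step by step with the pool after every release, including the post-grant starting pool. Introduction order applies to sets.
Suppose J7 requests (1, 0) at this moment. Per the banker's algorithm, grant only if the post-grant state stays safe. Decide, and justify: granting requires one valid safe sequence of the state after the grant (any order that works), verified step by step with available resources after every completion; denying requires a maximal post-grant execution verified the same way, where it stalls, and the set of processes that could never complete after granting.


GRANT: granting preserves safety; a valid post-grant sequence is J8, J9, J3, J7, J6, J1.
Key observation: the transfer keeps a workable pool ((1, 1)); J8 starts the safe sequence.
Verifying the post-grant state step by step:
  pool = (1, 1)
  J8: need (0, 0) fits (1, 1); releases (1, 1), pool now (2, 2)
  J9: need (0, 2) fits (2, 2); releases (2, 1), pool now (4, 3)
  J3: need (2, 1) fits (4, 3); releases (2, 0), pool now (6, 3)
  J7: need (6, 3) fits (6, 3); releases (4, 0), pool now (10, 3)
  J6: need (10, 3) fits (10, 3); releases (1, 0), pool now (11, 3)
  J1: need (2, 3) fits (11, 3); releases (1, 1), pool now (12, 4)


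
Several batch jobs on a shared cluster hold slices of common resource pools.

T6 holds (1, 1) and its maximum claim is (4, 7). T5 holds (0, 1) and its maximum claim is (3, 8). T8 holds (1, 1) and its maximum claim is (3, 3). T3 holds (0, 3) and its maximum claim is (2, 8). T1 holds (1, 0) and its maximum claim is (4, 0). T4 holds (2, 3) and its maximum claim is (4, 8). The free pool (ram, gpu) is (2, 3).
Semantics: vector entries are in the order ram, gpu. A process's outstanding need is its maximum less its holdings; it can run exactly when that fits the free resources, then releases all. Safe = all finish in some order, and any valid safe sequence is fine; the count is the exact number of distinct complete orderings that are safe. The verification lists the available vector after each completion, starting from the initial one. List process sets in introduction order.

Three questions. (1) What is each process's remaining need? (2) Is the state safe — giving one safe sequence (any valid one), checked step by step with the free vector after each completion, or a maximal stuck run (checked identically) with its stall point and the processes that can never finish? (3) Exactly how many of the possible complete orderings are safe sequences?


(1) Outstanding need per process (order ram, gpu):
  T6: (3, 6)
  T5: (3, 7)
  T8: (2, 2)
  T3: (2, 5)
  T1: (3, 0)
  T4: (2, 5)
(2) UNSAFE — no complete ordering exists.
Key observation: after T8, T1 complete, (4, 4) is the best the pool ever gets, yet each leftover process wants more gpu.
Going as far as possible: T8, T1; after that, nothing fits. Check, step by step:
  pool = (2, 3)
  T8 needs (2, 2) <= (2, 3) -> finishes; pool += (1, 1) = (3, 4)
  T1 needs (3, 0) <= (3, 4) -> finishes; pool += (1, 0) = (4, 4)
  T6 still needs (3, 6) but only (4, 4) is free — short on gpu
  T5 still needs (3, 7) but only (4, 4) is free — short on gpu
  T3 still needs (2, 5) but only (4, 4) is free — short on gpu
  T4 still needs (2, 5) but only (4, 4) is free — short on gpu
Processes that can never finish: T6, T5, T3 and T4.
(3) Exactly 0 of the possible complete orderings are safe sequences.


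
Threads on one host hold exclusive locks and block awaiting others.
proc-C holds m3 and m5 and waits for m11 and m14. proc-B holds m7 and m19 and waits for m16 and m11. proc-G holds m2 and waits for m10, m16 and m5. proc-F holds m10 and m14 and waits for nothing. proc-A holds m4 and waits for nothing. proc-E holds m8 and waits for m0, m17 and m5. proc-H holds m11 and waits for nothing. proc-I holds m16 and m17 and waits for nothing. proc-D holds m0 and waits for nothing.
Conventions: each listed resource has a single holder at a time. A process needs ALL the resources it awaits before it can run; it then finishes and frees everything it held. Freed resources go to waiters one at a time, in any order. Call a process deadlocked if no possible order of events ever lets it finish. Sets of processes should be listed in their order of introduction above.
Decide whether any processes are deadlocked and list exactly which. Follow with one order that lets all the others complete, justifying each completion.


Nothing here is deadlocked.
Key observation: the wait graph is acyclic; completion cascades from the unblocked processes through everyone else.
The rest can finish in the order proc-D, proc-I, proc-F, proc-H, proc-A, proc-C, proc-B, proc-E, proc-G.
Check, step by step:
  proc-D waits on nothing -> runs at once and releases m0
  proc-I waits on nothing -> runs at once and releases m16 and m17
  proc-F waits on nothing -> runs at once and releases m10 and m14
  proc-H waits on nothing -> runs at once and releases m11
  proc-A waits on nothing -> runs at once and releases m4
  proc-C waits on m11 and m14 — all released -> runs and releases m3 and m5
  proc-B waits on m16 and m11 — all released -> runs and releases m7 and m19
  proc-E waits on m0, m17 and m5 — all released -> runs and releases m8
  proc-G waits on m10, m16 and m5 — all released -> runs and releases m2


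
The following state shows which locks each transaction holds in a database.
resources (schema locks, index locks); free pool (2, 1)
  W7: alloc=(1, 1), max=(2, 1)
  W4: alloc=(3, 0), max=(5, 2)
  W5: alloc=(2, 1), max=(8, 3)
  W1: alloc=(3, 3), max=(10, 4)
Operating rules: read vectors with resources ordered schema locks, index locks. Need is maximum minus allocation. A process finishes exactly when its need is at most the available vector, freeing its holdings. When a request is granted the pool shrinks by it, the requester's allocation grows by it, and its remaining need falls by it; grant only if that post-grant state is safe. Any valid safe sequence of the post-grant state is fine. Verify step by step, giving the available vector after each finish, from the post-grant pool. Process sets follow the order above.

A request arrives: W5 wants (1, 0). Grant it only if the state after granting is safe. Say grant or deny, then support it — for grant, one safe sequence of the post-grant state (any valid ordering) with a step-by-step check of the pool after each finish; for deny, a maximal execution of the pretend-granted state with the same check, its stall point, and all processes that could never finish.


GRANT — the state after the grant stays safe, e.g. via W7, W4, W5, W1.
Key observation: granting shrinks the pool to (1, 1), yet W7 still fits and the chain goes through.
Step-by-step check of the post-grant state:
  pool = (1, 1)
  W7: need (1, 0) fits (1, 1); releases (1, 1), pool now (2, 2)
  W4: need (2, 2) fits (2, 2); releases (3, 0), pool now (5, 2)
  W5: need (5, 2) fits (5, 2); releases (3, 1), pool now (8, 3)
  W1: need (7, 1) fits (8, 3); releases (3, 3), pool now (11, 6)


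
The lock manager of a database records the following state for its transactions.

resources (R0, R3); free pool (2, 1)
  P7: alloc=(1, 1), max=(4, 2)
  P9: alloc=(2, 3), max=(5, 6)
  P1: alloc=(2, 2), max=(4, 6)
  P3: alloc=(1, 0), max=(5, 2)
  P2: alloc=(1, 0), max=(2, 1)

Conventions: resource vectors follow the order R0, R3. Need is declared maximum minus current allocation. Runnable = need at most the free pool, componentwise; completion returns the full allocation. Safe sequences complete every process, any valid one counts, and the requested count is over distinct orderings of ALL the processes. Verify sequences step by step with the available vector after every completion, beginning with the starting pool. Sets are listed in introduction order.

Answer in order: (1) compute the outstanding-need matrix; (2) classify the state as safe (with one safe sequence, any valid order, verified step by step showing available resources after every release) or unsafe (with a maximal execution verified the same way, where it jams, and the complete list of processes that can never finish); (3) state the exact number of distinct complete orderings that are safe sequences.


(1) Need matrix, components ordered R0, R3:
  P7: (3, 1)
  P9: (3, 3)
  P1: (2, 4)
  P3: (4, 2)
  P2: (1, 1)
(2) The state is UNSAFE.
Key observation: R3 is the bottleneck — with P2, P7, P3 done the pool holds (5, 2), short of every remaining need.
The run P2, P7, P3 cannot be extended any further. Walking it through:
  pool = (2, 1)
  P2 needs (1, 1) <= (2, 1) -> finishes; pool += (1, 0) = (3, 1)
  P7 needs (3, 1) <= (3, 1) -> finishes; pool += (1, 1) = (4, 2)
  P3 needs (4, 2) <= (4, 2) -> finishes; pool += (1, 0) = (5, 2)
  P9 cannot run: need (3, 3) vs free (5, 2) (insufficient R3)
  P1 cannot run: need (2, 4) vs free (5, 2) (insufficient R3)
Permanently blocked: P9 and P1.
(3) Exactly 0 of the possible complete orderings are safe sequences.
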